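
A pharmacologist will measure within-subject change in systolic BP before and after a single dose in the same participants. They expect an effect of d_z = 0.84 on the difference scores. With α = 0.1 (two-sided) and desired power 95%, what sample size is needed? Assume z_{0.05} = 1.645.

For a paired (one-sample on differences) test: n = ((z_{α/2} + z_β) / d)².
z_{α/2} + z_β = 1.645 + 1.645 = 3.290.
n = (3.290 / 0.84)² = 3.917² = 15.34.
Round up.

n = 16 pairs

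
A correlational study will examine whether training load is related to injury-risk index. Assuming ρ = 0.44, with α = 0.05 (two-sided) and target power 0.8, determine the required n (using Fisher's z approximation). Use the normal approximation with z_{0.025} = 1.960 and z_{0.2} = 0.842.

Fisher's z: C = ½·ln((1+r)/(1−r)) = ½·ln(2.5714) = 0.4722.
n = ((z_{α/2} + z_β)/C)² + 3.
(1.960 + 0.842) / 0.4722 = 2.802 / 0.4722 = 5.934.
n = 5.934² + 3 = 35.21 + 3 = 38.2.
Round up.

n = 39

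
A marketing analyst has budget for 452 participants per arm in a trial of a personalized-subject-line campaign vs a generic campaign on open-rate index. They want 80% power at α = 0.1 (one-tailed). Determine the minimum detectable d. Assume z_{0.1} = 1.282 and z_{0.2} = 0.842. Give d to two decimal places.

d_min ≈ 0.14

For two independent groups of n = 452 each: d_min = (z_{α} + z_β)·√(2/n).
z-sum = 1.282 + 0.842 = 2.124.
d_min = 2.124 × √(2/452) = 2.124 × 0.0665 = 0.141.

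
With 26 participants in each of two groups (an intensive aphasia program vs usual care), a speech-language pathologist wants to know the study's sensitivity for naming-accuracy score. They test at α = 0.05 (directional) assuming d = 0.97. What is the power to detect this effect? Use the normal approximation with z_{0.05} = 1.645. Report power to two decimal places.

For two equal groups, power = Φ(d·√(n/2) − z_{α}).
d·√(n/2) = 0.97 × √(26/2) = 0.97 × 3.606 = 3.497.
z_β = 3.497 − 1.645 = 1.852.
Power = Φ(1.852) = 0.968.

power ≈ 0.97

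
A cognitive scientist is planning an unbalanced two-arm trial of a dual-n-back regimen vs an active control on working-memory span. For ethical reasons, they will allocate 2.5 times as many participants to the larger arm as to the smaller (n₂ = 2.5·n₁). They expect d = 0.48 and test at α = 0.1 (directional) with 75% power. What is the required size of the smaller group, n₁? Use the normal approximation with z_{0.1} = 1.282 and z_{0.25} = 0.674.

n₁ = 24

With allocation ratio k = n₂/n₁ = 2.5, Var(x̄₁−x̄₂) = σ²(1/n₁ + 1/(k·n₁)) = σ²·(k+1)/(k·n₁).
So n₁ = (1 + 1/k)·((z_{α} + z_β)/d)² = 1.400 × (1.956/0.48)².
n₁ = 1.400 × 16.61 = 23.2.
Round up: n₁ = 24, giving n₂ = 2.5 × 24 = 60.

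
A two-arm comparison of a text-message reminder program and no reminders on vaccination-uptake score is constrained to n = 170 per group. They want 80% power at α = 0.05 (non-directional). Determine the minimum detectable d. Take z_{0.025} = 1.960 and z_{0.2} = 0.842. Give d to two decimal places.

For two independent groups of n = 170 each: d_min = (z_{α/2} + z_β)·√(2/n).
z-sum = 1.960 + 0.842 = 2.802.
d_min = 2.802 × √(2/170) = 2.802 × 0.1085 = 0.304.

d_min ≈ 0.30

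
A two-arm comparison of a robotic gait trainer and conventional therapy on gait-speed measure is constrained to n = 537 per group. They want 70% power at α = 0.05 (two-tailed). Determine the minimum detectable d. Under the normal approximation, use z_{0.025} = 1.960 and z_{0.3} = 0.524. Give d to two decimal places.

For two independent groups of n = 537 each: d_min = (z_{α/2} + z_β)·√(2/n).
z-sum = 1.960 + 0.524 = 2.484.
d_min = 2.484 × √(2/537) = 2.484 × 0.0610 = 0.152.

d_min ≈ 0.15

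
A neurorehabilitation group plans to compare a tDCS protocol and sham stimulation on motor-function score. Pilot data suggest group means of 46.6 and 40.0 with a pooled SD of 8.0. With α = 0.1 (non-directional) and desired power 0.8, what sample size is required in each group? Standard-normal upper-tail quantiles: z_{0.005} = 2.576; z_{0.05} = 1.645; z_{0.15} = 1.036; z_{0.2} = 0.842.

Cohen's d = |M₁ − M₂| / SD_pooled = |46.6 − 40.0| / 8.0 = 6.6 / 8.0 = 0.825.
For two independent groups with equal n: n = 2·((z_{α/2} + z_β) / d)².
z_{α/2} + z_β = 1.645 + 0.842 = 2.487.
n = 2 × (2.487 / 0.825)² = 2 × 3.015² = 2 × 9.09 = 18.2.
Round up to the next whole participant.

n = 19 per group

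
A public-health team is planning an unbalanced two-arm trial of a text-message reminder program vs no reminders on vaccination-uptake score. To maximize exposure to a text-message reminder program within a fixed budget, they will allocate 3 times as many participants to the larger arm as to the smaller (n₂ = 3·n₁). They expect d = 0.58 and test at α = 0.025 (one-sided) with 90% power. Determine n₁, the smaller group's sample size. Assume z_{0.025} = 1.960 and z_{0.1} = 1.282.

With allocation ratio k = n₂/n₁ = 3, Var(x̄₁−x̄₂) = σ²(1/n₁ + 1/(k·n₁)) = σ²·(k+1)/(k·n₁).
So n₁ = (1 + 1/k)·((z_{α} + z_β)/d)² = 1.333 × (3.242/0.58)².
n₁ = 1.333 × 31.24 = 41.7.
Round up: n₁ = 42, giving n₂ = 3 × 42 = 126.

n₁ = 42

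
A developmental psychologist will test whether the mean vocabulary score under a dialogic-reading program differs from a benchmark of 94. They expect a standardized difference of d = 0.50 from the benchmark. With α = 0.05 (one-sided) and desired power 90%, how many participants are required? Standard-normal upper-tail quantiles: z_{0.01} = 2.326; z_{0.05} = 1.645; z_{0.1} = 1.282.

n = 35

For a one-sample test: n = ((z_{α} + z_β) / d)².
z_{α} + z_β = 1.645 + 1.282 = 2.927.
n = (2.927 / 0.50)² = 5.854² = 34.27.
Round up.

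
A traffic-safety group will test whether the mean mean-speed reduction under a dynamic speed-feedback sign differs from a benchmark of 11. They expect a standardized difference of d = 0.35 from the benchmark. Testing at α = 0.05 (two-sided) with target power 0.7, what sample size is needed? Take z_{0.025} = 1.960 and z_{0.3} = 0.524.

n = 51

For a one-sample test: n = ((z_{α/2} + z_β) / d)².
z_{α/2} + z_β = 1.960 + 0.524 = 2.484.
n = (2.484 / 0.35)² = 7.097² = 50.37.
Round up.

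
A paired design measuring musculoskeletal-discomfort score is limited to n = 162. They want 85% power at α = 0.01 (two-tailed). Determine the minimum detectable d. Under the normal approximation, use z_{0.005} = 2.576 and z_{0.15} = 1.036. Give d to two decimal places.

For a single sample (or paired design) of n = 162: d_min = (z_{α/2} + z_β)/√n.
z-sum = 2.576 + 1.036 = 3.612.
d_min = 3.612 / √162 = 3.612 / 12.728 = 0.284.

d_min ≈ 0.28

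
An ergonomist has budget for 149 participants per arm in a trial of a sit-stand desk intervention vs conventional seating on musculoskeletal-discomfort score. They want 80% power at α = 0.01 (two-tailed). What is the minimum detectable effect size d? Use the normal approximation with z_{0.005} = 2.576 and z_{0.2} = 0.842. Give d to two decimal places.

d_min ≈ 0.40

For two independent groups of n = 149 each: d_min = (z_{α/2} + z_β)·√(2/n).
z-sum = 2.576 + 0.842 = 3.418.
d_min = 3.418 × √(2/149) = 3.418 × 0.1159 = 0.396.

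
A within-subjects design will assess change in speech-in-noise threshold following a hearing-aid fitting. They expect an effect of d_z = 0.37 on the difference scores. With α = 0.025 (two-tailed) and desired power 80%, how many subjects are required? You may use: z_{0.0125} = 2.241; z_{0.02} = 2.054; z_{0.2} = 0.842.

For a paired (one-sample on differences) test: n = ((z_{α/2} + z_β) / d)².
z_{α/2} + z_β = 2.241 + 0.842 = 3.083.
n = (3.083 / 0.37)² = 8.332² = 69.43.
Round up.

n = 70 pairs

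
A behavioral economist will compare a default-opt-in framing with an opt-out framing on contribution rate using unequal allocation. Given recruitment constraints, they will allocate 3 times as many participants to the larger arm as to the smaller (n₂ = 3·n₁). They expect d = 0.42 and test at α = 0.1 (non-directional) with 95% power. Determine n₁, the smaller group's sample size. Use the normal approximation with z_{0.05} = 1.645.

With allocation ratio k = n₂/n₁ = 3, Var(x̄₁−x̄₂) = σ²(1/n₁ + 1/(k·n₁)) = σ²·(k+1)/(k·n₁).
So n₁ = (1 + 1/k)·((z_{α/2} + z_β)/d)² = 1.333 × (3.290/0.42)².
n₁ = 1.333 × 61.36 = 81.8.
Round up: n₁ = 82, giving n₂ = 3 × 82 = 246.

n₁ = 82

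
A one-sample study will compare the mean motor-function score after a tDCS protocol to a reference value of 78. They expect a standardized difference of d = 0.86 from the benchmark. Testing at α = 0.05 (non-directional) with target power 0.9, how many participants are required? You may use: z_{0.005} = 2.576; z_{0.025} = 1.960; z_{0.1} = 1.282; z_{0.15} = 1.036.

n = 15

For a one-sample test: n = ((z_{α/2} + z_β) / d)².
z_{α/2} + z_β = 1.960 + 1.282 = 3.242.
n = (3.242 / 0.86)² = 3.770² = 14.21.
Round up.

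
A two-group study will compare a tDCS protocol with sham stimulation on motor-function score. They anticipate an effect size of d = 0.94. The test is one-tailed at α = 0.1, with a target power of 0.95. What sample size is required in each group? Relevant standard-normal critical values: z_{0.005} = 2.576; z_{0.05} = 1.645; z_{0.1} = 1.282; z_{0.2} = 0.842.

For two independent groups with equal n: n = 2·((z_{α} + z_β) / d)².
z_{α} + z_β = 1.282 + 1.645 = 2.927.
n = 2 × (2.927 / 0.94)² = 2 × 3.114² = 2 × 9.70 = 19.4.
Round up to the next whole participant.

n = 20 per group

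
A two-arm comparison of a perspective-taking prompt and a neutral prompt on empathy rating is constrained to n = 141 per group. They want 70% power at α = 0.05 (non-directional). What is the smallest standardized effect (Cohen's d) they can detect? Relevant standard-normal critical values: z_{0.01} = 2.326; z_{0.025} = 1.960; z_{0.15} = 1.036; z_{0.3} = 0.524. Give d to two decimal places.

For two independent groups of n = 141 each: d_min = (z_{α/2} + z_β)·√(2/n).
z-sum = 1.960 + 0.524 = 2.484.
d_min = 2.484 × √(2/141) = 2.484 × 0.1191 = 0.296.

d_min ≈ 0.30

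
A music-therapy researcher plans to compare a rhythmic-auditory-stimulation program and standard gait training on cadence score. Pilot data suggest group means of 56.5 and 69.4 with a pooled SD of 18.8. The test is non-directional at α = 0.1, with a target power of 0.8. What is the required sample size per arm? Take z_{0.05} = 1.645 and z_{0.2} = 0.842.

Cohen's d = |M₁ − M₂| / SD_pooled = |56.5 − 69.4| / 18.8 = 12.9 / 18.8 = 0.686.
For two independent groups with equal n: n = 2·((z_{α/2} + z_β) / d)².
z_{α/2} + z_β = 1.645 + 0.842 = 2.487.
n = 2 × (2.487 / 0.686)² = 2 × 3.625² = 2 × 13.14 = 26.3.
Round up to the next whole participant.

n = 27 per group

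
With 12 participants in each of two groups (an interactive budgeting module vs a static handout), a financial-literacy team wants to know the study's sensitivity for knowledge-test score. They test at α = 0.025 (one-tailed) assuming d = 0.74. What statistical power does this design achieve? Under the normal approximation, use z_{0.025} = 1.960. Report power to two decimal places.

power ≈ 0.44

For two equal groups, power = Φ(d·√(n/2) − z_{α}).
d·√(n/2) = 0.74 × √(12/2) = 0.74 × 2.449 = 1.813.
z_β = 1.813 − 1.960 = -0.147.
Power = Φ(-0.147) = 0.441.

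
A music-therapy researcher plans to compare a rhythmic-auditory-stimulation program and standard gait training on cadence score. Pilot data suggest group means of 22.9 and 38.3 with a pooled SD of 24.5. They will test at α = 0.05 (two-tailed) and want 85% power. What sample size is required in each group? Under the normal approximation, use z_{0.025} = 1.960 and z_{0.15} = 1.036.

Cohen's d = |M₁ − M₂| / SD_pooled = |22.9 − 38.3| / 24.5 = 15.4 / 24.5 = 0.629.
For two independent groups with equal n: n = 2·((z_{α/2} + z_β) / d)².
z_{α/2} + z_β = 1.960 + 1.036 = 2.996.
n = 2 × (2.996 / 0.629)² = 2 × 4.763² = 2 × 22.69 = 45.4.
Round up to the next whole participant.

n = 46 per group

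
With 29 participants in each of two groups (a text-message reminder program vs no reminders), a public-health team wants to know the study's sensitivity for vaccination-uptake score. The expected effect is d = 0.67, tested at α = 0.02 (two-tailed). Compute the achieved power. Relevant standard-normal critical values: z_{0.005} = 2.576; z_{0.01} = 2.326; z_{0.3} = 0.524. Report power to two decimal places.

power ≈ 0.59

For two equal groups, power = Φ(d·√(n/2) − z_{α/2}).
d·√(n/2) = 0.67 × √(29/2) = 0.67 × 3.808 = 2.551.
z_β = 2.551 − 2.326 = 0.225.
Power = Φ(0.225) = 0.589.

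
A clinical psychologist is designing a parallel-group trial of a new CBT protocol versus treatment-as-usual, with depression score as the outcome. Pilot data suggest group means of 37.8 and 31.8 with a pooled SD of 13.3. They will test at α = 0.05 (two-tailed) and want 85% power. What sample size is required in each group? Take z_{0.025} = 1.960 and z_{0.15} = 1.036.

Cohen's d = |M₁ − M₂| / SD_pooled = |37.8 − 31.8| / 13.3 = 6.0 / 13.3 = 0.451.
For two independent groups with equal n: n = 2·((z_{α/2} + z_β) / d)².
z_{α/2} + z_β = 1.960 + 1.036 = 2.996.
n = 2 × (2.996 / 0.451)² = 2 × 6.643² = 2 × 44.13 = 88.3.
Round up to the next whole participant.

n = 89 per group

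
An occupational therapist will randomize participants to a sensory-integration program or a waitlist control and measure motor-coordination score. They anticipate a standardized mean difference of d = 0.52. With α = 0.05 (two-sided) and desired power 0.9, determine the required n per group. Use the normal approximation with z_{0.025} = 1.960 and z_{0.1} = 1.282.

n = 78 per group

For two independent groups with equal n: n = 2·((z_{α/2} + z_β) / d)².
z_{α/2} + z_β = 1.960 + 1.282 = 3.242.
n = 2 × (3.242 / 0.52)² = 2 × 6.235² = 2 × 38.87 = 77.7.
Round up to the next whole participant.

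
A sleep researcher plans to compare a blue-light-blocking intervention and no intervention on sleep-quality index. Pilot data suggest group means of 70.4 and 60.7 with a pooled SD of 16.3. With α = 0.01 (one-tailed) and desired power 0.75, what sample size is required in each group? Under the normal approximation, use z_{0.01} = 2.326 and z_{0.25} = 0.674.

Cohen's d = |M₁ − M₂| / SD_pooled = |70.4 − 60.7| / 16.3 = 9.7 / 16.3 = 0.595.
For two independent groups with equal n: n = 2·((z_{α} + z_β) / d)².
z_{α} + z_β = 2.326 + 0.674 = 3.000.
n = 2 × (3.000 / 0.595)² = 2 × 5.042² = 2 × 25.42 = 50.8.
Round up to the next whole participant.

n = 51 per group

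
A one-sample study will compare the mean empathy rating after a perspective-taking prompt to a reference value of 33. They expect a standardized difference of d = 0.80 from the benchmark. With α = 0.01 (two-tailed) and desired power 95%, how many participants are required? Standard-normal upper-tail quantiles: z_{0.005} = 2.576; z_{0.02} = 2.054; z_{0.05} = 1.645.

n = 28

For a one-sample test: n = ((z_{α/2} + z_β) / d)².
z_{α/2} + z_β = 2.576 + 1.645 = 4.221.
n = (4.221 / 0.80)² = 5.276² = 27.84.
Round up.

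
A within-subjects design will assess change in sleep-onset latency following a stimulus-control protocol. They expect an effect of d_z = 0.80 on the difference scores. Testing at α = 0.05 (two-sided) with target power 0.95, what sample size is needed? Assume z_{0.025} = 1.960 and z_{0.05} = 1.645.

For a paired (one-sample on differences) test: n = ((z_{α/2} + z_β) / d)².
z_{α/2} + z_β = 1.960 + 1.645 = 3.605.
n = (3.605 / 0.80)² = 4.506² = 20.31.
Round up.

n = 21 pairs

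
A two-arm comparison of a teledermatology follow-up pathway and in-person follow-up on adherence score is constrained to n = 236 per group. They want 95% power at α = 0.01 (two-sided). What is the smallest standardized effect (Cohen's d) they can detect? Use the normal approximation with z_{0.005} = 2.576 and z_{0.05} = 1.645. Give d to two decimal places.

d_min ≈ 0.39

For two independent groups of n = 236 each: d_min = (z_{α/2} + z_β)·√(2/n).
z-sum = 2.576 + 1.645 = 4.221.
d_min = 4.221 × √(2/236) = 4.221 × 0.0921 = 0.389.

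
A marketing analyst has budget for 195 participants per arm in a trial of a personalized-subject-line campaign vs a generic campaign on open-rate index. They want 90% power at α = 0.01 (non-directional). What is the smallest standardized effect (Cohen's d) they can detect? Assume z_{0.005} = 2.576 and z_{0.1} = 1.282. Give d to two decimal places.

For two independent groups of n = 195 each: d_min = (z_{α/2} + z_β)·√(2/n).
z-sum = 2.576 + 1.282 = 3.858.
d_min = 3.858 × √(2/195) = 3.858 × 0.1013 = 0.391.

d_min ≈ 0.39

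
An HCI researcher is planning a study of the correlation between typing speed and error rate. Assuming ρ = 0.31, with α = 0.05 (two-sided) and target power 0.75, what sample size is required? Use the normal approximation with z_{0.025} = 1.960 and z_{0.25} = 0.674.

Fisher's z: C = ½·ln((1+r)/(1−r)) = ½·ln(1.8986) = 0.3205.
n = ((z_{α/2} + z_β)/C)² + 3.
(1.960 + 0.674) / 0.3205 = 2.634 / 0.3205 = 8.218.
n = 8.218² + 3 = 67.54 + 3 = 70.5.
Round up.

n = 71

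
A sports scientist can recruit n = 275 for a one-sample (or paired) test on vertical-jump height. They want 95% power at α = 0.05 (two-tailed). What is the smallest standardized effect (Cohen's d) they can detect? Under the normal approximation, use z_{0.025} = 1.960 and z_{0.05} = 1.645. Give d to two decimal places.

d_min ≈ 0.22

For a single sample (or paired design) of n = 275: d_min = (z_{α/2} + z_β)/√n.
z-sum = 1.960 + 1.645 = 3.605.
d_min = 3.605 / √275 = 3.605 / 16.583 = 0.217.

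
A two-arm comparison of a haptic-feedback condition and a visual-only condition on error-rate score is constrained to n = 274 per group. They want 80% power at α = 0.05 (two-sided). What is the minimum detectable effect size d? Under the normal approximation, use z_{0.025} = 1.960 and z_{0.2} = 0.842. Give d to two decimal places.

For two independent groups of n = 274 each: d_min = (z_{α/2} + z_β)·√(2/n).
z-sum = 1.960 + 0.842 = 2.802.
d_min = 2.802 × √(2/274) = 2.802 × 0.0854 = 0.239.

d_min ≈ 0.24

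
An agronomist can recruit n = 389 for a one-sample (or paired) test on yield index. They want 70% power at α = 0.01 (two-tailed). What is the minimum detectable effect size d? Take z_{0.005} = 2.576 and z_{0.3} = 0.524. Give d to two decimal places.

For a single sample (or paired design) of n = 389: d_min = (z_{α/2} + z_β)/√n.
z-sum = 2.576 + 0.524 = 3.100.
d_min = 3.100 / √389 = 3.100 / 19.723 = 0.157.

d_min ≈ 0.16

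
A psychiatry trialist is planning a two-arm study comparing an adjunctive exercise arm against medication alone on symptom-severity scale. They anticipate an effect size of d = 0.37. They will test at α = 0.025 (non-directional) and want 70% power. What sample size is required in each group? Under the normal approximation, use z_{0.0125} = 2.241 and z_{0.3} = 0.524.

n = 112 per group

For two independent groups with equal n: n = 2·((z_{α/2} + z_β) / d)².
z_{α/2} + z_β = 2.241 + 0.524 = 2.765.
n = 2 × (2.765 / 0.37)² = 2 × 7.473² = 2 × 55.85 = 111.7.
Round up to the next whole participant.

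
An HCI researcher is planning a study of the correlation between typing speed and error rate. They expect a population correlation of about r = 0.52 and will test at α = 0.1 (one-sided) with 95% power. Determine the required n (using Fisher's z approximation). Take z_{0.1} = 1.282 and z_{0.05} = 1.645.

Fisher's z: C = ½·ln((1+r)/(1−r)) = ½·ln(3.1667) = 0.5763.
n = ((z_{α} + z_β)/C)² + 3.
(1.282 + 1.645) / 0.5763 = 2.927 / 0.5763 = 5.079.
n = 5.079² + 3 = 25.80 + 3 = 28.8.
Round up.

n = 29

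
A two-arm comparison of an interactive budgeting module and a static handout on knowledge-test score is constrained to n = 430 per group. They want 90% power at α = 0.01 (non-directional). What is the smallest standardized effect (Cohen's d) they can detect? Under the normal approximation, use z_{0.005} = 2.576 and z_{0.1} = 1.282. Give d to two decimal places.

For two independent groups of n = 430 each: d_min = (z_{α/2} + z_β)·√(2/n).
z-sum = 2.576 + 1.282 = 3.858.
d_min = 3.858 × √(2/430) = 3.858 × 0.0682 = 0.263.

d_min ≈ 0.26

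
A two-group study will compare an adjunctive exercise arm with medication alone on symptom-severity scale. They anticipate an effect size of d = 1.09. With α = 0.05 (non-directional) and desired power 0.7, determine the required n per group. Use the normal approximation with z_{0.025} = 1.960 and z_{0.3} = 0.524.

n = 11 per group

For two independent groups with equal n: n = 2·((z_{α/2} + z_β) / d)².
z_{α/2} + z_β = 1.960 + 0.524 = 2.484.
n = 2 × (2.484 / 1.09)² = 2 × 2.279² = 2 × 5.19 = 10.4.
Round up to the next whole participant.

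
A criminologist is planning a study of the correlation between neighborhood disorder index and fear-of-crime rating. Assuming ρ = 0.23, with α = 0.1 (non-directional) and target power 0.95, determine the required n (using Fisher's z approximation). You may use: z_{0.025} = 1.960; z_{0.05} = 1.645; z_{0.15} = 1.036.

n = 201

Fisher's z: C = ½·ln((1+r)/(1−r)) = ½·ln(1.5974) = 0.2342.
n = ((z_{α/2} + z_β)/C)² + 3.
(1.645 + 1.645) / 0.2342 = 3.290 / 0.2342 = 14.048.
n = 14.048² + 3 = 197.34 + 3 = 200.3.
Round up.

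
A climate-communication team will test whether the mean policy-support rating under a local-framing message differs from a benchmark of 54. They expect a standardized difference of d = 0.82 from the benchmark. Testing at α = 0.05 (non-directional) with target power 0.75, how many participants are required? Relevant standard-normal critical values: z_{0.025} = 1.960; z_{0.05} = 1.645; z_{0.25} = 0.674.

n = 11

For a one-sample test: n = ((z_{α/2} + z_β) / d)².
z_{α/2} + z_β = 1.960 + 0.674 = 2.634.
n = (2.634 / 0.82)² = 3.212² = 10.32.
Round up.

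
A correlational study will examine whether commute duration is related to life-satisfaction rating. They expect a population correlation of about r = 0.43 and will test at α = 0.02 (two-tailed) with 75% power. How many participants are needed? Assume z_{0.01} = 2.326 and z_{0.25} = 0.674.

Fisher's z: C = ½·ln((1+r)/(1−r)) = ½·ln(2.5088) = 0.4599.
n = ((z_{α/2} + z_β)/C)² + 3.
(2.326 + 0.674) / 0.4599 = 3.000 / 0.4599 = 6.523.
n = 6.523² + 3 = 42.55 + 3 = 45.6.
Round up.

n = 46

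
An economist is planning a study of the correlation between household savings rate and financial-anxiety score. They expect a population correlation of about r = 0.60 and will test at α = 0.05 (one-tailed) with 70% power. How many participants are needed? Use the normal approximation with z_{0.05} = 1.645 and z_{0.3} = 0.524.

n = 13

Fisher's z: C = ½·ln((1+r)/(1−r)) = ½·ln(4.0000) = 0.6931.
n = ((z_{α} + z_β)/C)² + 3.
(1.645 + 0.524) / 0.6931 = 2.169 / 0.6931 = 3.129.
n = 3.129² + 3 = 9.79 + 3 = 12.8.
Round up.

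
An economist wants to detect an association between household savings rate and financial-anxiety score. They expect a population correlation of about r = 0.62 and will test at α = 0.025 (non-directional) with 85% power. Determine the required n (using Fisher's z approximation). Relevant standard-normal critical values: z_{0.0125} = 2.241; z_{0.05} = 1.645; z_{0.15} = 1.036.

n = 24

Fisher's z: C = ½·ln((1+r)/(1−r)) = ½·ln(4.2632) = 0.7250.
n = ((z_{α/2} + z_β)/C)² + 3.
(2.241 + 1.036) / 0.7250 = 3.277 / 0.7250 = 4.520.
n = 4.520² + 3 = 20.43 + 3 = 23.4.
Round up.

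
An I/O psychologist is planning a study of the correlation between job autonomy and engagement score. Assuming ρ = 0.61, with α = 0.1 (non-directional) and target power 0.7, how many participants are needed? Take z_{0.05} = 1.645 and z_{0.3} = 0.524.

Fisher's z: C = ½·ln((1+r)/(1−r)) = ½·ln(4.1282) = 0.7089.
n = ((z_{α/2} + z_β)/C)² + 3.
(1.645 + 0.524) / 0.7089 = 2.169 / 0.7089 = 3.060.
n = 3.060² + 3 = 9.36 + 3 = 12.4.
Round up.

n = 13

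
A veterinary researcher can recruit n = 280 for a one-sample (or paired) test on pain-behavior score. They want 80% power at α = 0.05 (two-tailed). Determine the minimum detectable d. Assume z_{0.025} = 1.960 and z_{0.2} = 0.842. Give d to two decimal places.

For a single sample (or paired design) of n = 280: d_min = (z_{α/2} + z_β)/√n.
z-sum = 1.960 + 0.842 = 2.802.
d_min = 2.802 / √280 = 2.802 / 16.733 = 0.167.

d_min ≈ 0.17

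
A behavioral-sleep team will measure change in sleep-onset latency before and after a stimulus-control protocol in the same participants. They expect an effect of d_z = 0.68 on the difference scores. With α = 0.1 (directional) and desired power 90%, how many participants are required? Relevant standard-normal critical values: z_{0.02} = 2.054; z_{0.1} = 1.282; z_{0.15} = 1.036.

n = 15 pairs

For a paired (one-sample on differences) test: n = ((z_{α} + z_β) / d)².
z_{α} + z_β = 1.282 + 1.282 = 2.564.
n = (2.564 / 0.68)² = 3.771² = 14.22.
Round up.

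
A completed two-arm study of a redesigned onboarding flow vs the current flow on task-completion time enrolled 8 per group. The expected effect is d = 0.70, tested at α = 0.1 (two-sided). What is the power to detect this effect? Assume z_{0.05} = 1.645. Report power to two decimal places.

power ≈ 0.40

For two equal groups, power = Φ(d·√(n/2) − z_{α/2}).
d·√(n/2) = 0.70 × √(8/2) = 0.70 × 2.000 = 1.400.
z_β = 1.400 − 1.645 = -0.245.
Power = Φ(-0.245) = 0.403.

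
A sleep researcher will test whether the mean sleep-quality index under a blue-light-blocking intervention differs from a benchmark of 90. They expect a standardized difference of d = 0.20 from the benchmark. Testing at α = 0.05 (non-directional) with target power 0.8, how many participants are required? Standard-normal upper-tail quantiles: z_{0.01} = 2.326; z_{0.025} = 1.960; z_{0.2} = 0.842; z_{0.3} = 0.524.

n = 197

For a one-sample test: n = ((z_{α/2} + z_β) / d)².
z_{α/2} + z_β = 1.960 + 0.842 = 2.802.
n = (2.802 / 0.20)² = 14.010² = 196.28.
Round up.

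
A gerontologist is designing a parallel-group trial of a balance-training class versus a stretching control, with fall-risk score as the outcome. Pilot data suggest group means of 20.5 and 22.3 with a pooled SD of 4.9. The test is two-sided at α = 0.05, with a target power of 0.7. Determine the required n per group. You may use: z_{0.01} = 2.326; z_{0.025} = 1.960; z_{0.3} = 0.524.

n = 92 per group

Cohen's d = |M₁ − M₂| / SD_pooled = |20.5 − 22.3| / 4.9 = 1.8 / 4.9 = 0.367.
For two independent groups with equal n: n = 2·((z_{α/2} + z_β) / d)².
z_{α/2} + z_β = 1.960 + 0.524 = 2.484.
n = 2 × (2.484 / 0.367)² = 2 × 6.768² = 2 × 45.81 = 91.6.
Round up to the next whole participant.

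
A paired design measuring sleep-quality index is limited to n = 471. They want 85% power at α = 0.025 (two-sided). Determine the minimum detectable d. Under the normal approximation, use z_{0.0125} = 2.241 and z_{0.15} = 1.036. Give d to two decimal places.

d_min ≈ 0.15

For a single sample (or paired design) of n = 471: d_min = (z_{α/2} + z_β)/√n.
z-sum = 2.241 + 1.036 = 3.277.
d_min = 3.277 / √471 = 3.277 / 21.703 = 0.151.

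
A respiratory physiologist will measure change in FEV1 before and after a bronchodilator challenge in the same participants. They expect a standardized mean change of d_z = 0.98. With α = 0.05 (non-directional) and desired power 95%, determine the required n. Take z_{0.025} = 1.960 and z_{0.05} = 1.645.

n = 14 pairs

For a paired (one-sample on differences) test: n = ((z_{α/2} + z_β) / d)².
z_{α/2} + z_β = 1.960 + 1.645 = 3.605.
n = (3.605 / 0.98)² = 3.679² = 13.53.
Round up.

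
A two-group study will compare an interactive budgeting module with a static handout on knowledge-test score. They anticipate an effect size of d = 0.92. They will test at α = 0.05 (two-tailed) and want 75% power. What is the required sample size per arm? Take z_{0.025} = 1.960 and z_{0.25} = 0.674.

n = 17 per group

For two independent groups with equal n: n = 2·((z_{α/2} + z_β) / d)².
z_{α/2} + z_β = 1.960 + 0.674 = 2.634.
n = 2 × (2.634 / 0.92)² = 2 × 2.863² = 2 × 8.20 = 16.4.
Round up to the next whole participant.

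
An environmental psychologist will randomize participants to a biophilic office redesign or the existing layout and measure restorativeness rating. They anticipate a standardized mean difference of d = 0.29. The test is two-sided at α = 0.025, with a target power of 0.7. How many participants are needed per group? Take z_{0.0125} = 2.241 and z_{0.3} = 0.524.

For two independent groups with equal n: n = 2·((z_{α/2} + z_β) / d)².
z_{α/2} + z_β = 2.241 + 0.524 = 2.765.
n = 2 × (2.765 / 0.29)² = 2 × 9.534² = 2 × 90.91 = 181.8.
Round up to the next whole participant.

n = 182 per group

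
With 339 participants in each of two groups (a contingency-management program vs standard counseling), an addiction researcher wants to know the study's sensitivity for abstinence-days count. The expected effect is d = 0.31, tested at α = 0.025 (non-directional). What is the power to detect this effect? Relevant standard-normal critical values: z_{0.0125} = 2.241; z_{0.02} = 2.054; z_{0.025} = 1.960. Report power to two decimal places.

power ≈ 0.96

For two equal groups, power = Φ(d·√(n/2) − z_{α/2}).
d·√(n/2) = 0.31 × √(339/2) = 0.31 × 13.019 = 4.036.
z_β = 4.036 − 2.241 = 1.795.
Power = Φ(1.795) = 0.964.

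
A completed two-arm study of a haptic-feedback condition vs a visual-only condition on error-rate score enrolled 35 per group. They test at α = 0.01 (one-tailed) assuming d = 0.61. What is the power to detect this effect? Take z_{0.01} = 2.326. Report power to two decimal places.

power ≈ 0.59

For two equal groups, power = Φ(d·√(n/2) − z_{α}).
d·√(n/2) = 0.61 × √(35/2) = 0.61 × 4.183 = 2.552.
z_β = 2.552 − 2.326 = 0.226.
Power = Φ(0.226) = 0.589.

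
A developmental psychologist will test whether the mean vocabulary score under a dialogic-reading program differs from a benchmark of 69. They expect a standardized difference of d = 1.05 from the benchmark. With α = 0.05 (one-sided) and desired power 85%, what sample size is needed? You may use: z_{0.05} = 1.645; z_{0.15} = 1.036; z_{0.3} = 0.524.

For a one-sample test: n = ((z_{α} + z_β) / d)².
z_{α} + z_β = 1.645 + 1.036 = 2.681.
n = (2.681 / 1.05)² = 2.553² = 6.52.
Round up.

n = 7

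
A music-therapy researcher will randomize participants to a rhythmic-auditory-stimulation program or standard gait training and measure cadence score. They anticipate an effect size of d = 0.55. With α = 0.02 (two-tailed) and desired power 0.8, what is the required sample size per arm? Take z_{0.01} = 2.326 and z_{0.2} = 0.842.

For two independent groups with equal n: n = 2·((z_{α/2} + z_β) / d)².
z_{α/2} + z_β = 2.326 + 0.842 = 3.168.
n = 2 × (3.168 / 0.55)² = 2 × 5.760² = 2 × 33.18 = 66.4.
Round up to the next whole participant.

n = 67 per group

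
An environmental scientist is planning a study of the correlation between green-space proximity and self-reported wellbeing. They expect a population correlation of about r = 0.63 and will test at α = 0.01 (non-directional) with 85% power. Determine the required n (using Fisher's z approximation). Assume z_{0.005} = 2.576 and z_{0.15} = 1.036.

n = 27

Fisher's z: C = ½·ln((1+r)/(1−r)) = ½·ln(4.4054) = 0.7414.
n = ((z_{α/2} + z_β)/C)² + 3.
(2.576 + 1.036) / 0.7414 = 3.612 / 0.7414 = 4.872.
n = 4.872² + 3 = 23.74 + 3 = 26.7.
Round up.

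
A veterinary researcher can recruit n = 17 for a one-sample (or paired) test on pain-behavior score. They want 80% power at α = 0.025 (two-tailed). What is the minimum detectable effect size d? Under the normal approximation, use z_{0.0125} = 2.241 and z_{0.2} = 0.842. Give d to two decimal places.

d_min ≈ 0.75

For a single sample (or paired design) of n = 17: d_min = (z_{α/2} + z_β)/√n.
z-sum = 2.241 + 0.842 = 3.083.
d_min = 3.083 / √17 = 3.083 / 4.123 = 0.748.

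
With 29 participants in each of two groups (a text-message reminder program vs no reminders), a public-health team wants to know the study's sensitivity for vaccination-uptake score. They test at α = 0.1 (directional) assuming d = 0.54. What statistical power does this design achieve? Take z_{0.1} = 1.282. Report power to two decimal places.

power ≈ 0.78

For two equal groups, power = Φ(d·√(n/2) − z_{α}).
d·√(n/2) = 0.54 × √(29/2) = 0.54 × 3.808 = 2.056.
z_β = 2.056 − 1.282 = 0.774.
Power = Φ(0.774) = 0.781.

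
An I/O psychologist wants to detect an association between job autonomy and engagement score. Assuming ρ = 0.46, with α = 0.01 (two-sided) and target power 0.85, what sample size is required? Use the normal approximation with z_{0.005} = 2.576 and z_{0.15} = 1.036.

n = 56

Fisher's z: C = ½·ln((1+r)/(1−r)) = ½·ln(2.7037) = 0.4973.
n = ((z_{α/2} + z_β)/C)² + 3.
(2.576 + 1.036) / 0.4973 = 3.612 / 0.4973 = 7.263.
n = 7.263² + 3 = 52.75 + 3 = 55.8.
Round up.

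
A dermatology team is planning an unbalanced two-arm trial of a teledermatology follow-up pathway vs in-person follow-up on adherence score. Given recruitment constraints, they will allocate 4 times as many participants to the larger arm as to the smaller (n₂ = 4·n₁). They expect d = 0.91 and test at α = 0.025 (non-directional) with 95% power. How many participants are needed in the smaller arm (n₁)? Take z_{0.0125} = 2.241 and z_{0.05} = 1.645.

n₁ = 23

With allocation ratio k = n₂/n₁ = 4, Var(x̄₁−x̄₂) = σ²(1/n₁ + 1/(k·n₁)) = σ²·(k+1)/(k·n₁).
So n₁ = (1 + 1/k)·((z_{α/2} + z_β)/d)² = 1.250 × (3.886/0.91)².
n₁ = 1.250 × 18.24 = 22.8.
Round up: n₁ = 23, giving n₂ = 4 × 23 = 92.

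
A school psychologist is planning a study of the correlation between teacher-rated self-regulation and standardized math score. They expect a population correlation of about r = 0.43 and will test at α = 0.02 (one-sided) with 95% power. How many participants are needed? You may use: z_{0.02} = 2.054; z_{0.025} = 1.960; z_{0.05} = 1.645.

Fisher's z: C = ½·ln((1+r)/(1−r)) = ½·ln(2.5088) = 0.4599.
n = ((z_{α} + z_β)/C)² + 3.
(2.054 + 1.645) / 0.4599 = 3.699 / 0.4599 = 8.043.
n = 8.043² + 3 = 64.69 + 3 = 67.7.
Round up.

n = 68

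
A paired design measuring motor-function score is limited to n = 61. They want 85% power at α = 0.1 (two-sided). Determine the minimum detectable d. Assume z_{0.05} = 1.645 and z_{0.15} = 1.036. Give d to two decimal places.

d_min ≈ 0.34

For a single sample (or paired design) of n = 61: d_min = (z_{α/2} + z_β)/√n.
z-sum = 1.645 + 1.036 = 2.681.
d_min = 2.681 / √61 = 2.681 / 7.810 = 0.343.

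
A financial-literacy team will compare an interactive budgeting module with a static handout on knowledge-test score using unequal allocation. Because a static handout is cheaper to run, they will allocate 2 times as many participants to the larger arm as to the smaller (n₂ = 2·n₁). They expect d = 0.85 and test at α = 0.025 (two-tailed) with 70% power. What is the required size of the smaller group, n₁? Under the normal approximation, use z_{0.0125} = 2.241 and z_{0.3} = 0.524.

n₁ = 16

With allocation ratio k = n₂/n₁ = 2, Var(x̄₁−x̄₂) = σ²(1/n₁ + 1/(k·n₁)) = σ²·(k+1)/(k·n₁).
So n₁ = (1 + 1/k)·((z_{α/2} + z_β)/d)² = 1.500 × (2.765/0.85)².
n₁ = 1.500 × 10.58 = 15.9.
Round up: n₁ = 16, giving n₂ = 2 × 16 = 32.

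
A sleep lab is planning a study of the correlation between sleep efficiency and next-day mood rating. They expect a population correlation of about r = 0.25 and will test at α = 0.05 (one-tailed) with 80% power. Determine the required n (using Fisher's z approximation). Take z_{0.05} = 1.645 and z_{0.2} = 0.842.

n = 98

Fisher's z: C = ½·ln((1+r)/(1−r)) = ½·ln(1.6667) = 0.2554.
n = ((z_{α} + z_β)/C)² + 3.
(1.645 + 0.842) / 0.2554 = 2.487 / 0.2554 = 9.738.
n = 9.738² + 3 = 94.82 + 3 = 97.8.
Round up.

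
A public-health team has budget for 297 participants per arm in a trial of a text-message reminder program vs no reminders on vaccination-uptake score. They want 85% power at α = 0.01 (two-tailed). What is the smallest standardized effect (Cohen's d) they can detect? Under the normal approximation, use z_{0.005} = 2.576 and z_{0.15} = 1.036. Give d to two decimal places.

For two independent groups of n = 297 each: d_min = (z_{α/2} + z_β)·√(2/n).
z-sum = 2.576 + 1.036 = 3.612.
d_min = 3.612 × √(2/297) = 3.612 × 0.0821 = 0.296.

d_min ≈ 0.30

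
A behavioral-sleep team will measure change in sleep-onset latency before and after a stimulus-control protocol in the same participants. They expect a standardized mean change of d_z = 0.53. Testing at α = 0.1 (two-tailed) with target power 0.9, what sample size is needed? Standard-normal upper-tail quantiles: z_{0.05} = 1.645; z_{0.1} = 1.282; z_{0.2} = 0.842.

n = 31 pairs

For a paired (one-sample on differences) test: n = ((z_{α/2} + z_β) / d)².
z_{α/2} + z_β = 1.645 + 1.282 = 2.927.
n = (2.927 / 0.53)² = 5.523² = 30.50.
Round up.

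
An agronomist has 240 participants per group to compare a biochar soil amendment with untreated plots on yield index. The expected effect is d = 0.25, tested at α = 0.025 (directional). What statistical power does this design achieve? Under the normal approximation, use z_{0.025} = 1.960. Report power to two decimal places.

power ≈ 0.78

For two equal groups, power = Φ(d·√(n/2) − z_{α}).
d·√(n/2) = 0.25 × √(240/2) = 0.25 × 10.954 = 2.739.
z_β = 2.739 − 1.960 = 0.779.
Power = Φ(0.779) = 0.782.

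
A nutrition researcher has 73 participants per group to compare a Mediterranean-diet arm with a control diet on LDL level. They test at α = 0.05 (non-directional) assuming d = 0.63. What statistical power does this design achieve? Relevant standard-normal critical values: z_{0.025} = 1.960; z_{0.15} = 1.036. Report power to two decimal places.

power ≈ 0.97

For two equal groups, power = Φ(d·√(n/2) − z_{α/2}).
d·√(n/2) = 0.63 × √(73/2) = 0.63 × 6.042 = 3.806.
z_β = 3.806 − 1.960 = 1.846.
Power = Φ(1.846) = 0.968.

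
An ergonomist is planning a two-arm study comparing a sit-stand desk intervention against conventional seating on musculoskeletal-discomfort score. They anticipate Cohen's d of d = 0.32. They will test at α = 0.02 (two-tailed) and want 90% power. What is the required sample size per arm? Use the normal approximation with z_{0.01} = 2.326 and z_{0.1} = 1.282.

For two independent groups with equal n: n = 2·((z_{α/2} + z_β) / d)².
z_{α/2} + z_β = 2.326 + 1.282 = 3.608.
n = 2 × (3.608 / 0.32)² = 2 × 11.275² = 2 × 127.13 = 254.3.
Round up to the next whole participant.

n = 255 per group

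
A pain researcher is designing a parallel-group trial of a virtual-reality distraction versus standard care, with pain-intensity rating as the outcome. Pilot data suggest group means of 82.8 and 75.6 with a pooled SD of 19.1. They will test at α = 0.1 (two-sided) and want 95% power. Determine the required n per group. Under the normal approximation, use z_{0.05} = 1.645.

n = 153 per group

Cohen's d = |M₁ − M₂| / SD_pooled = |82.8 − 75.6| / 19.1 = 7.2 / 19.1 = 0.377.
For two independent groups with equal n: n = 2·((z_{α/2} + z_β) / d)².
z_{α/2} + z_β = 1.645 + 1.645 = 3.290.
n = 2 × (3.290 / 0.377)² = 2 × 8.727² = 2 × 76.16 = 152.3.
Round up to the next whole participant.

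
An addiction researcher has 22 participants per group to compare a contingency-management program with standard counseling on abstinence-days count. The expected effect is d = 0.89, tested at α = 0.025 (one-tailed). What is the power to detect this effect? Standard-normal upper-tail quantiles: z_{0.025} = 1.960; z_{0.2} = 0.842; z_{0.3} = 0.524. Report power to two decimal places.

power ≈ 0.84

For two equal groups, power = Φ(d·√(n/2) − z_{α}).
d·√(n/2) = 0.89 × √(22/2) = 0.89 × 3.317 = 2.952.
z_β = 2.952 − 1.960 = 0.992.
Power = Φ(0.992) = 0.839.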